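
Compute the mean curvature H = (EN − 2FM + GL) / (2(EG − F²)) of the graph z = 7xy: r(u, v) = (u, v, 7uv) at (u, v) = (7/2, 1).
H = -9604/132651

With E = 49*v^2 + 1, F = 49*u*v, G = 49*u^2 + 1, L = 0, M = 7/sqrt(49*u^2 + 49*v^2 + 1), N = 0, assemble
  H = (EN − 2FM + GL) / (2(EG − F²)) = -343*u*v/(49*u^2 + 49*v^2 + 1)^(3/2).
At (u, v) = (7/2, 1): H = -9604/132651.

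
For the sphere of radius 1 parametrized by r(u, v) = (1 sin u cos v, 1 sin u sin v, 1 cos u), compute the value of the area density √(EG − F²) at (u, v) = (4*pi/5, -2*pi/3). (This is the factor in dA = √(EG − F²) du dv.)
√(EG − F²)|_{(4*pi/5, -2*pi/3)} = sqrt(10 - 2*sqrt(5))/4

E = 1, F = 0, G = sin(u)^2, so EG − F² = sin(u)^2. Taking the positive square root: √(EG − F²) = Abs(sin(u)). At (u, v) = (4*pi/5, -2*pi/3): sqrt(10 - 2*sqrt(5))/4.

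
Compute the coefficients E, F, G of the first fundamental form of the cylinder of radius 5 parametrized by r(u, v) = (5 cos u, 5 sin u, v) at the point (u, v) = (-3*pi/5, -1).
E = 25;  F = 0;  G = 1

Partials: r_u = (-5*sin(u), 5*cos(u), 0), r_v = (0, 0, 1). As functions of (u, v):
  E = r_u · r_u = 25,
  F = r_u · r_v = 0,
  G = r_v · r_v = 1.
Evaluating at (u, v) = (-3*pi/5, -1): E = 25, F = 0, G = 1.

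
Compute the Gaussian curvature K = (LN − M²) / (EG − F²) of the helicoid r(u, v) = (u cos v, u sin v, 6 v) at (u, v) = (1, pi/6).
K = -36/1369

Coefficients of the first fundamental form: E = 1, F = 0, G = u^2 + 36.
Coefficients of the second fundamental form: L = 0, M = -6/sqrt(u^2 + 36), N = 0.
Assemble K = (LN − M²)/(EG − F²) = -36/(u^2 + 36)^2. At (u, v) = (1, pi/6): K = -36/1369.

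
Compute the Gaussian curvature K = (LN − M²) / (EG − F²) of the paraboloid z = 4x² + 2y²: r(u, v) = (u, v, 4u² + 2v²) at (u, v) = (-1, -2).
K = 32/16641

Coefficients of the first fundamental form: E = 64*u^2 + 1, F = 32*u*v, G = 16*v^2 + 1.
Coefficients of the second fundamental form: L = 8/sqrt(64*u^2 + 16*v^2 + 1), M = 0, N = 4/sqrt(64*u^2 + 16*v^2 + 1).
Assemble K = (LN − M²)/(EG − F²) = 32/(4096*u^4 + 2048*u^2*v^2 + 128*u^2 + 256*v^4 + 32*v^2 + 1). At (u, v) = (-1, -2): K = 32/16641.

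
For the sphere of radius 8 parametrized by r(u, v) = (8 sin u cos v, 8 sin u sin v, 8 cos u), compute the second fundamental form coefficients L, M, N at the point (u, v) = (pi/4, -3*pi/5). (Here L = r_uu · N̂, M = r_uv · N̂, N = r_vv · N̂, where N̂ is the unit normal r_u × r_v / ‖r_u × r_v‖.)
L = -8;  M = 0;  N = -4

Compute the unit normal N̂(u, v) = (sin(u)^2*cos(v)/Abs(sin(u)), sin(u)^2*sin(v)/Abs(sin(u)), sin(2*u)/(2*Abs(sin(u)))), and the second partials r_uu, r_uv, r_vv. Take dot products:
  L(u, v) = r_uu · N̂ = -8*sin(u)/Abs(sin(u)),
  M(u, v) = r_uv · N̂ = 0,
  N(u, v) = r_vv · N̂ = -8*sin(u)^3/Abs(sin(u)).
Evaluating at (u, v) = (pi/4, -3*pi/5):
  L = -8, M = 0, N = -4.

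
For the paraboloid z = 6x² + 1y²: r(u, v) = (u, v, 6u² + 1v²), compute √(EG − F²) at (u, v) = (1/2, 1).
√(EG − F²)|_{(1/2, 1)} = sqrt(41)

E = 144*u^2 + 1, F = 24*u*v, G = 4*v^2 + 1; EG − F² = 144*u^2 + 4*v^2 + 1; √(EG − F²) = sqrt(144*u^2 + 4*v^2 + 1). At the given point: sqrt(41).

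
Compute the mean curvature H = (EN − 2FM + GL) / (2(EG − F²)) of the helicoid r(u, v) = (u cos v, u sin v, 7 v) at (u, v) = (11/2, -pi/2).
H = 0

With E = 1, F = 0, G = u^2 + 49, L = 0, M = -7/sqrt(u^2 + 49), N = 0, assemble
  H = (EN − 2FM + GL) / (2(EG − F²)) = 0.
At (u, v) = (11/2, -pi/2): H = 0.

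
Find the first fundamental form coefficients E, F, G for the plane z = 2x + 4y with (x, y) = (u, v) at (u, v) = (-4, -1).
E = 5;  F = 8;  G = 17

Partials: r_u = (1, 0, 2), r_v = (0, 1, 4). As functions of (u, v):
  E = r_u · r_u = 5,
  F = r_u · r_v = 8,
  G = r_v · r_v = 17.
Evaluating at (u, v) = (-4, -1): E = 5, F = 8, G = 17.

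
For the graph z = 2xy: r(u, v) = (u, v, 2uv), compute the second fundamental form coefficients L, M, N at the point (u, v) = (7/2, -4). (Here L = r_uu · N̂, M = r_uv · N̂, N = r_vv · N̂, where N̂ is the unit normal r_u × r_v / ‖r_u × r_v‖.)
L = 0;  M = sqrt(114)/57;  N = 0

Compute the unit normal N̂(u, v) = (-2*v/sqrt(4*u^2 + 4*v^2 + 1), -2*u/sqrt(4*u^2 + 4*v^2 + 1), 1/sqrt(4*u^2 + 4*v^2 + 1)), and the second partials r_uu, r_uv, r_vv. Take dot products:
  L(u, v) = r_uu · N̂ = 0,
  M(u, v) = r_uv · N̂ = 2/sqrt(4*u^2 + 4*v^2 + 1),
  N(u, v) = r_vv · N̂ = 0.
Evaluating at (u, v) = (7/2, -4):
  L = 0, M = sqrt(114)/57, N = 0.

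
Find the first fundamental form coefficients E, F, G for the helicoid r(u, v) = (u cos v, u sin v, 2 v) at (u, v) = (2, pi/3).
E = 1;  F = 0;  G = 8

Partials: r_u = (cos(v), sin(v), 0), r_v = (-u*sin(v), u*cos(v), 2). As functions of (u, v):
  E = r_u · r_u = 1,
  F = r_u · r_v = 0,
  G = r_v · r_v = u^2 + 4.
Evaluating at (u, v) = (2, pi/3): E = 1, F = 0, G = 8.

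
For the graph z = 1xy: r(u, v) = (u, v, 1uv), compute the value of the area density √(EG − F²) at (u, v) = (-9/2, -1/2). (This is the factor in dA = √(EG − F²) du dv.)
√(EG − F²)|_{(-9/2, -1/2)} = sqrt(86)/2

E = v^2 + 1, F = u*v, G = u^2 + 1, so EG − F² = u^2 + v^2 + 1. Taking the positive square root: √(EG − F²) = sqrt(u^2 + v^2 + 1). At (u, v) = (-9/2, -1/2): sqrt(86)/2.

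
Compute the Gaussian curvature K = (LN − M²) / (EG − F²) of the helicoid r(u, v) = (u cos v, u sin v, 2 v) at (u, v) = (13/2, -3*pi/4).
K = -64/34225

Coefficients of the first fundamental form: E = 1, F = 0, G = u^2 + 4.
Coefficients of the second fundamental form: L = 0, M = -2/sqrt(u^2 + 4), N = 0.
Assemble K = (LN − M²)/(EG − F²) = -4/(u^2 + 4)^2. At (u, v) = (13/2, -3*pi/4): K = -64/34225.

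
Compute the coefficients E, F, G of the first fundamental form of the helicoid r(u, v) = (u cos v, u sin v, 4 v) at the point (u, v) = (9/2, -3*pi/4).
E = 1;  F = 0;  G = 145/4

Partials: r_u = (cos(v), sin(v), 0), r_v = (-u*sin(v), u*cos(v), 4). As functions of (u, v):
  E = r_u · r_u = 1,
  F = r_u · r_v = 0,
  G = r_v · r_v = u^2 + 16.
Evaluating at (u, v) = (9/2, -3*pi/4): E = 1, F = 0, G = 145/4.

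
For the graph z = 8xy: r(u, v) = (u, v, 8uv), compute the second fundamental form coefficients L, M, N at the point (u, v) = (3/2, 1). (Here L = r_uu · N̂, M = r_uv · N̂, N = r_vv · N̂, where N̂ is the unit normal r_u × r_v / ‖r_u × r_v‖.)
L = 0;  M = 8*sqrt(209)/209;  N = 0

Compute the unit normal N̂(u, v) = (-8*v/sqrt(64*u^2 + 64*v^2 + 1), -8*u/sqrt(64*u^2 + 64*v^2 + 1), 1/sqrt(64*u^2 + 64*v^2 + 1)), and the second partials r_uu, r_uv, r_vv. Take dot products:
  L(u, v) = r_uu · N̂ = 0,
  M(u, v) = r_uv · N̂ = 8/sqrt(64*u^2 + 64*v^2 + 1),
  N(u, v) = r_vv · N̂ = 0.
Evaluating at (u, v) = (3/2, 1):
  L = 0, M = 8*sqrt(209)/209, N = 0.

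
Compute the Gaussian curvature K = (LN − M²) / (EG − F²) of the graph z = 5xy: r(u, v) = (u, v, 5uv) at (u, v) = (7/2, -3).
K = -400/4532641

Coefficients of the first fundamental form: E = 25*v^2 + 1, F = 25*u*v, G = 25*u^2 + 1.
Coefficients of the second fundamental form: L = 0, M = 5/sqrt(25*u^2 + 25*v^2 + 1), N = 0.
Assemble K = (LN − M²)/(EG − F²) = -25/(625*u^4 + 1250*u^2*v^2 + 50*u^2 + 625*v^4 + 50*v^2 + 1). At (u, v) = (7/2, -3): K = -400/4532641.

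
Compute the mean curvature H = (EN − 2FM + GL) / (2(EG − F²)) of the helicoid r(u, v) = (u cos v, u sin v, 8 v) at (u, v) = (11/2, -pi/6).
H = 0

With E = 1, F = 0, G = u^2 + 64, L = 0, M = -8/sqrt(u^2 + 64), N = 0, assemble
  H = (EN − 2FM + GL) / (2(EG − F²)) = 0.
At (u, v) = (11/2, -pi/6): H = 0.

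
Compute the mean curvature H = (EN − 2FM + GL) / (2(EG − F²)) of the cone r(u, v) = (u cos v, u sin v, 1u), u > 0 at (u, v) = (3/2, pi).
H = sqrt(2)/6

With E = 2, F = 0, G = u^2, L = 0, M = 0, N = sqrt(2)*u^2/(2*Abs(u)), assemble
  H = (EN − 2FM + GL) / (2(EG − F²)) = sqrt(2)/(4*Abs(u)).
At (u, v) = (3/2, pi): H = sqrt(2)/6.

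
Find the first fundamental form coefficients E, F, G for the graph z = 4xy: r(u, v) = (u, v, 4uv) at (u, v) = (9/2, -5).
E = 401;  F = -360;  G = 325

Partials: r_u = (1, 0, 4*v), r_v = (0, 1, 4*u). As functions of (u, v):
  E = r_u · r_u = 16*v^2 + 1,
  F = r_u · r_v = 16*u*v,
  G = r_v · r_v = 16*u^2 + 1.
Evaluating at (u, v) = (9/2, -5): E = 401, F = -360, G = 325.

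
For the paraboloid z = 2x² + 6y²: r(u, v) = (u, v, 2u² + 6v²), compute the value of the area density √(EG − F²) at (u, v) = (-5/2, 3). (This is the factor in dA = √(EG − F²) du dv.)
√(EG − F²)|_{(-5/2, 3)} = sqrt(1397)

E = 16*u^2 + 1, F = 48*u*v, G = 144*v^2 + 1, so EG − F² = 16*u^2 + 144*v^2 + 1. Taking the positive square root: √(EG − F²) = sqrt(16*u^2 + 144*v^2 + 1). At (u, v) = (-5/2, 3): sqrt(1397).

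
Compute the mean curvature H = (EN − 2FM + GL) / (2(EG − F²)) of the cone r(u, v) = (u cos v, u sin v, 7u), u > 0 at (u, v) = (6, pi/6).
H = 7*sqrt(2)/120

With E = 50, F = 0, G = u^2, L = 0, M = 0, N = 7*sqrt(2)*u^2/(10*Abs(u)), assemble
  H = (EN − 2FM + GL) / (2(EG − F²)) = 7*sqrt(2)/(20*Abs(u)).
At (u, v) = (6, pi/6): H = 7*sqrt(2)/120.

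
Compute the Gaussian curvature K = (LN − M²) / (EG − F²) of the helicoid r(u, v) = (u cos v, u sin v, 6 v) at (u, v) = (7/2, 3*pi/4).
K = -576/37249

Coefficients of the first fundamental form: E = 1, F = 0, G = u^2 + 36.
Coefficients of the second fundamental form: L = 0, M = -6/sqrt(u^2 + 36), N = 0.
Assemble K = (LN − M²)/(EG − F²) = -36/(u^2 + 36)^2. At (u, v) = (7/2, 3*pi/4): K = -576/37249.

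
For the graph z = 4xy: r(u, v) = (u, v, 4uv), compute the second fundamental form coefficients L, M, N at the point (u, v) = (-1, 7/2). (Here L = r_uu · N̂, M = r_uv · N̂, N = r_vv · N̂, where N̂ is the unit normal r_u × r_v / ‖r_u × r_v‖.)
L = 0;  M = 4*sqrt(213)/213;  N = 0

Compute the unit normal N̂(u, v) = (-4*v/sqrt(16*u^2 + 16*v^2 + 1), -4*u/sqrt(16*u^2 + 16*v^2 + 1), 1/sqrt(16*u^2 + 16*v^2 + 1)), and the second partials r_uu, r_uv, r_vv. Take dot products:
  L(u, v) = r_uu · N̂ = 0,
  M(u, v) = r_uv · N̂ = 4/sqrt(16*u^2 + 16*v^2 + 1),
  N(u, v) = r_vv · N̂ = 0.
Evaluating at (u, v) = (-1, 7/2):
  L = 0, M = 4*sqrt(213)/213, N = 0.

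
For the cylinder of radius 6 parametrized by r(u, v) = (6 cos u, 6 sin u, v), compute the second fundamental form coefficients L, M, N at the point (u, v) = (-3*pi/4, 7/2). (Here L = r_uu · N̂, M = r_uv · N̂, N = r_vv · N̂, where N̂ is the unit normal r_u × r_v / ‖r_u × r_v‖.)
L = -6;  M = 0;  N = 0

Compute the unit normal N̂(u, v) = (cos(u), sin(u), 0), and the second partials r_uu, r_uv, r_vv. Take dot products:
  L(u, v) = r_uu · N̂ = -6,
  M(u, v) = r_uv · N̂ = 0,
  N(u, v) = r_vv · N̂ = 0.
Evaluating at (u, v) = (-3*pi/4, 7/2):
  L = -6, M = 0, N = 0.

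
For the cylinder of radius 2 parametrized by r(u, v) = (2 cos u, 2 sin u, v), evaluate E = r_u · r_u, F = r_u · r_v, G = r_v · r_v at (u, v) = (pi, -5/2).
E = 4;  F = 0;  G = 1

Partials: r_u = (-2*sin(u), 2*cos(u), 0), r_v = (0, 0, 1). As functions of (u, v):
  E = r_u · r_u = 4,
  F = r_u · r_v = 0,
  G = r_v · r_v = 1.
Evaluating at (u, v) = (pi, -5/2): E = 4, F = 0, G = 1.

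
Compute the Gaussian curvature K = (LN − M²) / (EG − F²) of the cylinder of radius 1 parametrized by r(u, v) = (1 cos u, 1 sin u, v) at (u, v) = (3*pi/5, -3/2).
K = 0

Coefficients of the first fundamental form: E = 1, F = 0, G = 1.
Coefficients of the second fundamental form: L = -1, M = 0, N = 0.
Assemble K = (LN − M²)/(EG − F²) = 0. At (u, v) = (3*pi/5, -3/2): K = 0.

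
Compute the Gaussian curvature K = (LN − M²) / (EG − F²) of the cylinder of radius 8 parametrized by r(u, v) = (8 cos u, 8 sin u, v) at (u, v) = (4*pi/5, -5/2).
K = 0

Coefficients of the first fundamental form: E = 64, F = 0, G = 1.
Coefficients of the second fundamental form: L = -8, M = 0, N = 0.
Assemble K = (LN − M²)/(EG − F²) = 0. At (u, v) = (4*pi/5, -5/2): K = 0.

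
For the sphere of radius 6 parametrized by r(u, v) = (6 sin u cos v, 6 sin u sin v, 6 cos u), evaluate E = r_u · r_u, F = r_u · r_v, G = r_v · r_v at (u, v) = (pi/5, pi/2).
E = 36;  F = 0;  G = 45/2 - 9*sqrt(5)/2

Partials: r_u = (6*cos(u)*cos(v), 6*sin(v)*cos(u), -6*sin(u)), r_v = (-6*sin(u)*sin(v), 6*sin(u)*cos(v), 0). As functions of (u, v):
  E = r_u · r_u = 36,
  F = r_u · r_v = 0,
  G = r_v · r_v = 36*sin(u)^2.
Evaluating at (u, v) = (pi/5, pi/2): E = 36, F = 0, G = 45/2 - 9*sqrt(5)/2.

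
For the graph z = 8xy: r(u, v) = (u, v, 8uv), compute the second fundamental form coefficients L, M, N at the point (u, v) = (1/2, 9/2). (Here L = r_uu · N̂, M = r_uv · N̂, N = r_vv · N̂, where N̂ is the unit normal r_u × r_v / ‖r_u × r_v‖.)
L = 0;  M = 8*sqrt(1313)/1313;  N = 0

Compute the unit normal N̂(u, v) = (-8*v/sqrt(64*u^2 + 64*v^2 + 1), -8*u/sqrt(64*u^2 + 64*v^2 + 1), 1/sqrt(64*u^2 + 64*v^2 + 1)), and the second partials r_uu, r_uv, r_vv. Take dot products:
  L(u, v) = r_uu · N̂ = 0,
  M(u, v) = r_uv · N̂ = 8/sqrt(64*u^2 + 64*v^2 + 1),
  N(u, v) = r_vv · N̂ = 0.
Evaluating at (u, v) = (1/2, 9/2):
  L = 0, M = 8*sqrt(1313)/1313, N = 0.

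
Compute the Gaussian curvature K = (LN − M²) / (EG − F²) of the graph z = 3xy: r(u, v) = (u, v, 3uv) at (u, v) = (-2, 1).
K = -9/2116

Coefficients of the first fundamental form: E = 9*v^2 + 1, F = 9*u*v, G = 9*u^2 + 1.
Coefficients of the second fundamental form: L = 0, M = 3/sqrt(9*u^2 + 9*v^2 + 1), N = 0.
Assemble K = (LN − M²)/(EG − F²) = -9/(81*u^4 + 162*u^2*v^2 + 18*u^2 + 81*v^4 + 18*v^2 + 1). At (u, v) = (-2, 1): K = -9/2116.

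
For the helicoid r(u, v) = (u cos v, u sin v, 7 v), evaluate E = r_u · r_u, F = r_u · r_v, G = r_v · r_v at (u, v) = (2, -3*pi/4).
E = 1;  F = 0;  G = 53

Partials: r_u = (cos(v), sin(v), 0), r_v = (-u*sin(v), u*cos(v), 7). As functions of (u, v):
  E = r_u · r_u = 1,
  F = r_u · r_v = 0,
  G = r_v · r_v = u^2 + 49.
Evaluating at (u, v) = (2, -3*pi/4): E = 1, F = 0, G = 53.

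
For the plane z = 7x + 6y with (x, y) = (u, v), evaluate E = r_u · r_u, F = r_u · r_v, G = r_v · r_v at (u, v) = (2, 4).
E = 50;  F = 42;  G = 37

Partials: r_u = (1, 0, 7), r_v = (0, 1, 6). As functions of (u, v):
  E = r_u · r_u = 50,
  F = r_u · r_v = 42,
  G = r_v · r_v = 37.
Evaluating at (u, v) = (2, 4): E = 50, F = 42, G = 37.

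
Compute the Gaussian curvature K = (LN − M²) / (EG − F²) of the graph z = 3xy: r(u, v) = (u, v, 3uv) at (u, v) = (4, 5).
K = -9/136900

Coefficients of the first fundamental form: E = 9*v^2 + 1, F = 9*u*v, G = 9*u^2 + 1.
Coefficients of the second fundamental form: L = 0, M = 3/sqrt(9*u^2 + 9*v^2 + 1), N = 0.
Assemble K = (LN − M²)/(EG − F²) = -9/(81*u^4 + 162*u^2*v^2 + 18*u^2 + 81*v^4 + 18*v^2 + 1). At (u, v) = (4, 5): K = -9/136900.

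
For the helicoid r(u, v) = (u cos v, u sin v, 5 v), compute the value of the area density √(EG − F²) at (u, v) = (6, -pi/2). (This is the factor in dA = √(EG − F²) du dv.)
√(EG − F²)|_{(6, -pi/2)} = sqrt(61)

E = 1, F = 0, G = u^2 + 25, so EG − F² = u^2 + 25. Taking the positive square root: √(EG − F²) = sqrt(u^2 + 25). At (u, v) = (6, -pi/2): sqrt(61).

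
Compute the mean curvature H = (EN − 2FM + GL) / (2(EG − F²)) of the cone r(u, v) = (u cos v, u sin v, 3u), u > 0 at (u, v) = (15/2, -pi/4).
H = sqrt(10)/50

With E = 10, F = 0, G = u^2, L = 0, M = 0, N = 3*sqrt(10)*u^2/(10*Abs(u)), assemble
  H = (EN − 2FM + GL) / (2(EG − F²)) = 3*sqrt(10)/(20*Abs(u)).
At (u, v) = (15/2, -pi/4): H = sqrt(10)/50.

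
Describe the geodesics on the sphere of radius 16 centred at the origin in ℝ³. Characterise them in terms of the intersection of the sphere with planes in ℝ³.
Geodesics on the sphere of radius 16 are great circles — circles of radius 16 obtained as the intersection of the sphere with planes through the origin (the centre of the sphere).

A curve α(t) of nonzero constant speed on the sphere of radius 16 is a geodesic iff its acceleration α̈ is everywhere normal to the surface, i.e. parallel to the radial vector α(t). Then d/dt(α × α̇) = α̇ × α̇ + α × α̈ = 0, so α × α̇ is a constant vector n ≠ 0 and α(t) · n = 0 for all t: α lies in the plane through the origin with normal n. The intersection of that plane with the sphere is a circle of radius 16 (a great circle). Conversely, a great circle traversed at constant speed has centripetal acceleration pointing at the origin, hence normal to the sphere, so every great circle is a geodesic.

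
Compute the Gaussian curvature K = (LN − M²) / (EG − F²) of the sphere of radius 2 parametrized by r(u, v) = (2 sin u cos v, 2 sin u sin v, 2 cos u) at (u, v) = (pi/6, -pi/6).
K = 1/4

Coefficients of the first fundamental form: E = 4, F = 0, G = 4*sin(u)^2.
Coefficients of the second fundamental form: L = -2*sin(u)/Abs(sin(u)), M = 0, N = -2*sin(u)^3/Abs(sin(u)).
Assemble K = (LN − M²)/(EG − F²) = 1/4. At (u, v) = (pi/6, -pi/6): K = 1/4.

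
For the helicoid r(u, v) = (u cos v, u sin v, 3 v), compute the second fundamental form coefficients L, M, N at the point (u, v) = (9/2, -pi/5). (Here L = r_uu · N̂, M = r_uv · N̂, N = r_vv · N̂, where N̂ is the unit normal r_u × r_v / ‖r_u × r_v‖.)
L = 0;  M = -2*sqrt(13)/13;  N = 0

Compute the unit normal N̂(u, v) = (3*sin(v)/sqrt(u^2 + 9), -3*cos(v)/sqrt(u^2 + 9), u/sqrt(u^2 + 9)), and the second partials r_uu, r_uv, r_vv. Take dot products:
  L(u, v) = r_uu · N̂ = 0,
  M(u, v) = r_uv · N̂ = -3/sqrt(u^2 + 9),
  N(u, v) = r_vv · N̂ = 0.
Evaluating at (u, v) = (9/2, -pi/5):
  L = 0, M = -2*sqrt(13)/13, N = 0.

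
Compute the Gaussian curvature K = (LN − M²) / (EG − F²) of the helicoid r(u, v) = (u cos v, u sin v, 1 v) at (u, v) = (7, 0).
K = -1/2500

Coefficients of the first fundamental form: E = 1, F = 0, G = u^2 + 1.
Coefficients of the second fundamental form: L = 0, M = -1/sqrt(u^2 + 1), N = 0.
Assemble K = (LN − M²)/(EG − F²) = -1/(u^2 + 1)^2. At (u, v) = (7, 0): K = -1/2500.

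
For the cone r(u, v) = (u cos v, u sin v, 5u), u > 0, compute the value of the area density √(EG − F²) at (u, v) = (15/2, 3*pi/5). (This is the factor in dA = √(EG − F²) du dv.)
√(EG − F²)|_{(15/2, 3*pi/5)} = 15*sqrt(26)/2

E = 26, F = 0, G = u^2, so EG − F² = 26*u^2. Taking the positive square root: √(EG − F²) = sqrt(26)*Abs(u). At (u, v) = (15/2, 3*pi/5): 15*sqrt(26)/2.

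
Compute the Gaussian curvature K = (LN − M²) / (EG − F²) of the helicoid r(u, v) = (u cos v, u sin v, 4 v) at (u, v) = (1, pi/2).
K = -16/289

Coefficients of the first fundamental form: E = 1, F = 0, G = u^2 + 16.
Coefficients of the second fundamental form: L = 0, M = -4/sqrt(u^2 + 16), N = 0.
Assemble K = (LN − M²)/(EG − F²) = -16/(u^2 + 16)^2. At (u, v) = (1, pi/2): K = -16/289.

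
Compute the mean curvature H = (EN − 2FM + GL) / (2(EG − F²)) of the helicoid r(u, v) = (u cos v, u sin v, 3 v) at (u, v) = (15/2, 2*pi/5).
H = 0

With E = 1, F = 0, G = u^2 + 9, L = 0, M = -3/sqrt(u^2 + 9), N = 0, assemble
  H = (EN − 2FM + GL) / (2(EG − F²)) = 0.
At (u, v) = (15/2, 2*pi/5): H = 0.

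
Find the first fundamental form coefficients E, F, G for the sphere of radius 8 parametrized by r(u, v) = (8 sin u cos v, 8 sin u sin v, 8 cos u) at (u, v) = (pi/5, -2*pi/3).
E = 64;  F = 0;  G = 40 - 8*sqrt(5)

Partials: r_u = (8*cos(u)*cos(v), 8*sin(v)*cos(u), -8*sin(u)), r_v = (-8*sin(u)*sin(v), 8*sin(u)*cos(v), 0). As functions of (u, v):
  E = r_u · r_u = 64,
  F = r_u · r_v = 0,
  G = r_v · r_v = 64*sin(u)^2.
Evaluating at (u, v) = (pi/5, -2*pi/3): E = 64, F = 0, G = 40 - 8*sqrt(5).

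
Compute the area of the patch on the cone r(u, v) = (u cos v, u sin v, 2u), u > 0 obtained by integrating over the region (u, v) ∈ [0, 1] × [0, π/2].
Area = sqrt(5)*pi/4

Area = ∫∫ √(EG − F²) du dv with √(EG − F²) = sqrt(5)*Abs(u). Integrating over [0, 1] × [0, π/2] gives sqrt(5)*pi/4.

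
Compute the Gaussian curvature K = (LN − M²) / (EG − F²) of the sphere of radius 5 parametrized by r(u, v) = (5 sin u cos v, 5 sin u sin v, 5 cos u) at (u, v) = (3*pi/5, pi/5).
K = 1/25

Coefficients of the first fundamental form: E = 25, F = 0, G = 25*sin(u)^2.
Coefficients of the second fundamental form: L = -5*sin(u)/Abs(sin(u)), M = 0, N = -5*sin(u)^3/Abs(sin(u)).
Assemble K = (LN − M²)/(EG − F²) = 1/25. At (u, v) = (3*pi/5, pi/5): K = 1/25.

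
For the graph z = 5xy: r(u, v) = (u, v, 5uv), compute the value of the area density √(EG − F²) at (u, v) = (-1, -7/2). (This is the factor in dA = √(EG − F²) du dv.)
√(EG − F²)|_{(-1, -7/2)} = sqrt(1329)/2

E = 25*v^2 + 1, F = 25*u*v, G = 25*u^2 + 1, so EG − F² = 25*u^2 + 25*v^2 + 1. Taking the positive square root: √(EG − F²) = sqrt(25*u^2 + 25*v^2 + 1). At (u, v) = (-1, -7/2): sqrt(1329)/2.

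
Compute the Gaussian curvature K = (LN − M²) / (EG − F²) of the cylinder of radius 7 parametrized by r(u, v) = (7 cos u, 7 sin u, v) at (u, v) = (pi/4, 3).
K = 0

Coefficients of the first fundamental form: E = 49, F = 0, G = 1.
Coefficients of the second fundamental form: L = -7, M = 0, N = 0.
Assemble K = (LN − M²)/(EG − F²) = 0. At (u, v) = (pi/4, 3): K = 0.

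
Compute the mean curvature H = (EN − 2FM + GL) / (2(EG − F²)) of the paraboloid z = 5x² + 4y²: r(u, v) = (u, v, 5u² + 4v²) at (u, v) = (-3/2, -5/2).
H = 2909*sqrt(626)/391876

With E = 100*u^2 + 1, F = 80*u*v, G = 64*v^2 + 1, L = 10/sqrt(100*u^2 + 64*v^2 + 1), M = 0, N = 8/sqrt(100*u^2 + 64*v^2 + 1), assemble
  H = (EN − 2FM + GL) / (2(EG − F²)) = (400*u^2 + 320*v^2 + 9)/(100*u^2 + 64*v^2 + 1)^(3/2).
At (u, v) = (-3/2, -5/2): H = 2909*sqrt(626)/391876.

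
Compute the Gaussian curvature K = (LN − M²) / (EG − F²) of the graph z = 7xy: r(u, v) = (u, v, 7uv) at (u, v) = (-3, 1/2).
K = -784/3301489

Coefficients of the first fundamental form: E = 49*v^2 + 1, F = 49*u*v, G = 49*u^2 + 1.
Coefficients of the second fundamental form: L = 0, M = 7/sqrt(49*u^2 + 49*v^2 + 1), N = 0.
Assemble K = (LN − M²)/(EG − F²) = -49/(2401*u^4 + 4802*u^2*v^2 + 98*u^2 + 2401*v^4 + 98*v^2 + 1). At (u, v) = (-3, 1/2): K = -784/3301489.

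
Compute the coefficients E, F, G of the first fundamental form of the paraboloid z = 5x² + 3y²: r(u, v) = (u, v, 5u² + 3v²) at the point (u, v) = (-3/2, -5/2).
E = 226;  F = 225;  G = 226

Partials: r_u = (1, 0, 10*u), r_v = (0, 1, 6*v). As functions of (u, v):
  E = r_u · r_u = 100*u^2 + 1,
  F = r_u · r_v = 60*u*v,
  G = r_v · r_v = 36*v^2 + 1.
Evaluating at (u, v) = (-3/2, -5/2): E = 226, F = 225, G = 226.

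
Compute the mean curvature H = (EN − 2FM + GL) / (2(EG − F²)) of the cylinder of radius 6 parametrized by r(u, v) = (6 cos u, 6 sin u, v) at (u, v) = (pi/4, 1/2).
H = -1/12

With E = 36, F = 0, G = 1, L = -6, M = 0, N = 0, assemble
  H = (EN − 2FM + GL) / (2(EG − F²)) = -1/12.
At (u, v) = (pi/4, 1/2): H = -1/12.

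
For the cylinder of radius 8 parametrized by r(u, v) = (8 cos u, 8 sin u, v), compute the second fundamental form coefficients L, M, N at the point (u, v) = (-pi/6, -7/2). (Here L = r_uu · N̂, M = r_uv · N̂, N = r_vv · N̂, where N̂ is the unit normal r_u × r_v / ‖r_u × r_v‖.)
L = -8;  M = 0;  N = 0

Compute the unit normal N̂(u, v) = (cos(u), sin(u), 0), and the second partials r_uu, r_uv, r_vv. Take dot products:
  L(u, v) = r_uu · N̂ = -8,
  M(u, v) = r_uv · N̂ = 0,
  N(u, v) = r_vv · N̂ = 0.
Evaluating at (u, v) = (-pi/6, -7/2):
  L = -8, M = 0, N = 0.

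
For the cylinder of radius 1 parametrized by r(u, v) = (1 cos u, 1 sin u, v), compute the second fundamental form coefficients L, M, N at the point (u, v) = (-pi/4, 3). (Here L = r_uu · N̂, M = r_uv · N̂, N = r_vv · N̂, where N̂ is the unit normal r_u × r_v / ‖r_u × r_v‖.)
L = -1;  M = 0;  N = 0

Compute the unit normal N̂(u, v) = (cos(u), sin(u), 0), and the second partials r_uu, r_uv, r_vv. Take dot products:
  L(u, v) = r_uu · N̂ = -1,
  M(u, v) = r_uv · N̂ = 0,
  N(u, v) = r_vv · N̂ = 0.
Evaluating at (u, v) = (-pi/4, 3):
  L = -1, M = 0, N = 0.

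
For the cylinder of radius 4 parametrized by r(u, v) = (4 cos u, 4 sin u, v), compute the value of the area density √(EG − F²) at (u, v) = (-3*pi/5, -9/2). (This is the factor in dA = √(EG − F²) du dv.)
√(EG − F²)|_{(-3*pi/5, -9/2)} = 4

E = 16, F = 0, G = 1, so EG − F² = 16. Taking the positive square root: √(EG − F²) = 4. At (u, v) = (-3*pi/5, -9/2): 4.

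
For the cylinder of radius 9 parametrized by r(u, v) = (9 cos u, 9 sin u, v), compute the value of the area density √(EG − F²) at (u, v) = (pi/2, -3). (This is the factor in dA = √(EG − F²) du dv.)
√(EG − F²)|_{(pi/2, -3)} = 9

E = 81, F = 0, G = 1, so EG − F² = 81. Taking the positive square root: √(EG − F²) = 9. At (u, v) = (pi/2, -3): 9.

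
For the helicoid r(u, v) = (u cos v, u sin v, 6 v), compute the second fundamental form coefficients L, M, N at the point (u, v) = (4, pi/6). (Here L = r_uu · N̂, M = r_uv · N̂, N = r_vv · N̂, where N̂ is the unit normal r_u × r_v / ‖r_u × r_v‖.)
L = 0;  M = -3*sqrt(13)/13;  N = 0

Compute the unit normal N̂(u, v) = (6*sin(v)/sqrt(u^2 + 36), -6*cos(v)/sqrt(u^2 + 36), u/sqrt(u^2 + 36)), and the second partials r_uu, r_uv, r_vv. Take dot products:
  L(u, v) = r_uu · N̂ = 0,
  M(u, v) = r_uv · N̂ = -6/sqrt(u^2 + 36),
  N(u, v) = r_vv · N̂ = 0.
Evaluating at (u, v) = (4, pi/6):
  L = 0, M = -3*sqrt(13)/13, N = 0.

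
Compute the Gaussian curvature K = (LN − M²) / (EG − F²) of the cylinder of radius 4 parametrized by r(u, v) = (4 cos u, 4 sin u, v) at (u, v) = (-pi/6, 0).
K = 0

Coefficients of the first fundamental form: E = 16, F = 0, G = 1.
Coefficients of the second fundamental form: L = -4, M = 0, N = 0.
Assemble K = (LN − M²)/(EG − F²) = 0. At (u, v) = (-pi/6, 0): K = 0.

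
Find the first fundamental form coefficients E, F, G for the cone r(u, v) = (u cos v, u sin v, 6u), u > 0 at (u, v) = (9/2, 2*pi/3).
E = 37;  F = 0;  G = 81/4

Partials: r_u = (cos(v), sin(v), 6), r_v = (-u*sin(v), u*cos(v), 0). As functions of (u, v):
  E = r_u · r_u = 37,
  F = r_u · r_v = 0,
  G = r_v · r_v = u^2.
Evaluating at (u, v) = (9/2, 2*pi/3): E = 37, F = 0, G = 81/4.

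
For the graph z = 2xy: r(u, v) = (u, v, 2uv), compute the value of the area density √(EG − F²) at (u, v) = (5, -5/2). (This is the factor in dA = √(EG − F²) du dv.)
√(EG − F²)|_{(5, -5/2)} = 3*sqrt(14)

E = 4*v^2 + 1, F = 4*u*v, G = 4*u^2 + 1, so EG − F² = 4*u^2 + 4*v^2 + 1. Taking the positive square root: √(EG − F²) = sqrt(4*u^2 + 4*v^2 + 1). At (u, v) = (5, -5/2): 3*sqrt(14).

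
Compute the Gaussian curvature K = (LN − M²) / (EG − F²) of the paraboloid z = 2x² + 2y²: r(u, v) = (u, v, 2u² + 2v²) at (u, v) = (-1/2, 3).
K = 16/22201

Coefficients of the first fundamental form: E = 16*u^2 + 1, F = 16*u*v, G = 16*v^2 + 1.
Coefficients of the second fundamental form: L = 4/sqrt(16*u^2 + 16*v^2 + 1), M = 0, N = 4/sqrt(16*u^2 + 16*v^2 + 1).
Assemble K = (LN − M²)/(EG − F²) = 16/(256*u^4 + 512*u^2*v^2 + 32*u^2 + 256*v^4 + 32*v^2 + 1). At (u, v) = (-1/2, 3): K = 16/22201.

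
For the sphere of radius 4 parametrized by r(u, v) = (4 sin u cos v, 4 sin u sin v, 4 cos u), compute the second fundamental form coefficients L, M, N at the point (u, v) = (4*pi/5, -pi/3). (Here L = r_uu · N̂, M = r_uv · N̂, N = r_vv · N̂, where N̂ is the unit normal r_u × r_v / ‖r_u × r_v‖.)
L = -4;  M = 0;  N = -5/2 + sqrt(5)/2

Compute the unit normal N̂(u, v) = (sin(u)^2*cos(v)/Abs(sin(u)), sin(u)^2*sin(v)/Abs(sin(u)), sin(2*u)/(2*Abs(sin(u)))), and the second partials r_uu, r_uv, r_vv. Take dot products:
  L(u, v) = r_uu · N̂ = -4*sin(u)/Abs(sin(u)),
  M(u, v) = r_uv · N̂ = 0,
  N(u, v) = r_vv · N̂ = -4*sin(u)^3/Abs(sin(u)).
Evaluating at (u, v) = (4*pi/5, -pi/3):
  L = -4, M = 0, N = -5/2 + sqrt(5)/2.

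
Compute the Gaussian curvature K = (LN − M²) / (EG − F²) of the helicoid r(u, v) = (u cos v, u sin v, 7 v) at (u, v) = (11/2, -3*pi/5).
K = -784/100489

Coefficients of the first fundamental form: E = 1, F = 0, G = u^2 + 49.
Coefficients of the second fundamental form: L = 0, M = -7/sqrt(u^2 + 49), N = 0.
Assemble K = (LN − M²)/(EG − F²) = -49/(u^2 + 49)^2. At (u, v) = (11/2, -3*pi/5): K = -784/100489.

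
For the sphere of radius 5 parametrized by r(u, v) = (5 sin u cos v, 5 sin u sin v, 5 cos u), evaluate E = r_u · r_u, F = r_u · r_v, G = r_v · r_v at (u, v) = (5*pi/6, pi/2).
E = 25;  F = 0;  G = 25/4

Partials: r_u = (5*cos(u)*cos(v), 5*sin(v)*cos(u), -5*sin(u)), r_v = (-5*sin(u)*sin(v), 5*sin(u)*cos(v), 0). As functions of (u, v):
  E = r_u · r_u = 25,
  F = r_u · r_v = 0,
  G = r_v · r_v = 25*sin(u)^2.
Evaluating at (u, v) = (5*pi/6, pi/2): E = 25, F = 0, G = 25/4.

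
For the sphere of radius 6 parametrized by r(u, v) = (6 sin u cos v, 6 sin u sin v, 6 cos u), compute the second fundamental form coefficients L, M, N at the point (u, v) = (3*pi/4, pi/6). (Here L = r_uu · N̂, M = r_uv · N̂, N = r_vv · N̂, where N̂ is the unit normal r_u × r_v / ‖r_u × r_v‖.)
L = -6;  M = 0;  N = -3

Compute the unit normal N̂(u, v) = (sin(u)^2*cos(v)/Abs(sin(u)), sin(u)^2*sin(v)/Abs(sin(u)), sin(2*u)/(2*Abs(sin(u)))), and the second partials r_uu, r_uv, r_vv. Take dot products:
  L(u, v) = r_uu · N̂ = -6*sin(u)/Abs(sin(u)),
  M(u, v) = r_uv · N̂ = 0,
  N(u, v) = r_vv · N̂ = -6*sin(u)^3/Abs(sin(u)).
Evaluating at (u, v) = (3*pi/4, pi/6):
  L = -6, M = 0, N = -3.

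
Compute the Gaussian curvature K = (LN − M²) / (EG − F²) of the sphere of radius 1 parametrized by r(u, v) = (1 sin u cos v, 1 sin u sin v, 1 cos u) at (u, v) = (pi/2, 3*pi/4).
K = 1

Coefficients of the first fundamental form: E = 1, F = 0, G = sin(u)^2.
Coefficients of the second fundamental form: L = -sin(u)/Abs(sin(u)), M = 0, N = -sin(u)^3/Abs(sin(u)).
Assemble K = (LN − M²)/(EG − F²) = 1. At (u, v) = (pi/2, 3*pi/4): K = 1.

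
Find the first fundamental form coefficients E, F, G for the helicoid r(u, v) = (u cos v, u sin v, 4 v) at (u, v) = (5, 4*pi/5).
E = 1;  F = 0;  G = 41

Partials: r_u = (cos(v), sin(v), 0), r_v = (-u*sin(v), u*cos(v), 4). As functions of (u, v):
  E = r_u · r_u = 1,
  F = r_u · r_v = 0,
  G = r_v · r_v = u^2 + 16.
Evaluating at (u, v) = (5, 4*pi/5): E = 1, F = 0, G = 41.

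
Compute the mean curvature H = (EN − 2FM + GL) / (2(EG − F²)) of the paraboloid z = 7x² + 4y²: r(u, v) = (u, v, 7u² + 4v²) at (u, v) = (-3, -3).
H = 11099*sqrt(2341)/5480281

With E = 196*u^2 + 1, F = 112*u*v, G = 64*v^2 + 1, L = 14/sqrt(196*u^2 + 64*v^2 + 1), M = 0, N = 8/sqrt(196*u^2 + 64*v^2 + 1), assemble
  H = (EN − 2FM + GL) / (2(EG − F²)) = (784*u^2 + 448*v^2 + 11)/(196*u^2 + 64*v^2 + 1)^(3/2).
At (u, v) = (-3, -3): H = 11099*sqrt(2341)/5480281.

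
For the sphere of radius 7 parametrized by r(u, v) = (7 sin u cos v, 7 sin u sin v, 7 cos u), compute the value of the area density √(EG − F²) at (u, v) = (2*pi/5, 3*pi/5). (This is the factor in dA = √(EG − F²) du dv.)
√(EG − F²)|_{(2*pi/5, 3*pi/5)} = 49*sqrt(2*sqrt(5) + 10)/4

E = 49, F = 0, G = 49*sin(u)^2, so EG − F² = 2401*sin(u)^2. Taking the positive square root: √(EG − F²) = 49*Abs(sin(u)). At (u, v) = (2*pi/5, 3*pi/5): 49*sqrt(2*sqrt(5) + 10)/4.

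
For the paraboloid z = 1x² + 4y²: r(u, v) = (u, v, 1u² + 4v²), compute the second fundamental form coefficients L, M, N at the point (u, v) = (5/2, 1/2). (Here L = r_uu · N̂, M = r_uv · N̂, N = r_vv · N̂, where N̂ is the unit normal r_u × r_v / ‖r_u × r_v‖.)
L = sqrt(42)/21;  M = 0;  N = 4*sqrt(42)/21

Compute the unit normal N̂(u, v) = (-2*u/sqrt(4*u^2 + 64*v^2 + 1), -8*v/sqrt(4*u^2 + 64*v^2 + 1), 1/sqrt(4*u^2 + 64*v^2 + 1)), and the second partials r_uu, r_uv, r_vv. Take dot products:
  L(u, v) = r_uu · N̂ = 2/sqrt(4*u^2 + 64*v^2 + 1),
  M(u, v) = r_uv · N̂ = 0,
  N(u, v) = r_vv · N̂ = 8/sqrt(4*u^2 + 64*v^2 + 1).
Evaluating at (u, v) = (5/2, 1/2):
  L = sqrt(42)/21, M = 0, N = 4*sqrt(42)/21.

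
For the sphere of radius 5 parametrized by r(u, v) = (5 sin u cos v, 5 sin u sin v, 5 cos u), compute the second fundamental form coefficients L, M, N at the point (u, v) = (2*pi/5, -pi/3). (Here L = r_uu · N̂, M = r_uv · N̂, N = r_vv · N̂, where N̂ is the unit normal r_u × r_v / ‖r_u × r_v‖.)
L = -5;  M = 0;  N = -25/8 - 5*sqrt(5)/8

Compute the unit normal N̂(u, v) = (sin(u)^2*cos(v)/Abs(sin(u)), sin(u)^2*sin(v)/Abs(sin(u)), sin(2*u)/(2*Abs(sin(u)))), and the second partials r_uu, r_uv, r_vv. Take dot products:
  L(u, v) = r_uu · N̂ = -5*sin(u)/Abs(sin(u)),
  M(u, v) = r_uv · N̂ = 0,
  N(u, v) = r_vv · N̂ = -5*sin(u)^3/Abs(sin(u)).
Evaluating at (u, v) = (2*pi/5, -pi/3):
  L = -5, M = 0, N = -25/8 - 5*sqrt(5)/8.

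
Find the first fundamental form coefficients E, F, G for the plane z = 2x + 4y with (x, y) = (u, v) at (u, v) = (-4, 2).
E = 5;  F = 8;  G = 17

Partials: r_u = (1, 0, 2), r_v = (0, 1, 4). As functions of (u, v):
  E = r_u · r_u = 5,
  F = r_u · r_v = 8,
  G = r_v · r_v = 17.
Evaluating at (u, v) = (-4, 2): E = 5, F = 8, G = 17.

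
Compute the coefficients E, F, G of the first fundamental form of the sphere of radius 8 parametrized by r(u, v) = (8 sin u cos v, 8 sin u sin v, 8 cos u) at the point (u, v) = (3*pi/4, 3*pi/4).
E = 64;  F = 0;  G = 32

Partials: r_u = (8*cos(u)*cos(v), 8*sin(v)*cos(u), -8*sin(u)), r_v = (-8*sin(u)*sin(v), 8*sin(u)*cos(v), 0). As functions of (u, v):
  E = r_u · r_u = 64,
  F = r_u · r_v = 0,
  G = r_v · r_v = 64*sin(u)^2.
Evaluating at (u, v) = (3*pi/4, 3*pi/4): E = 64, F = 0, G = 32.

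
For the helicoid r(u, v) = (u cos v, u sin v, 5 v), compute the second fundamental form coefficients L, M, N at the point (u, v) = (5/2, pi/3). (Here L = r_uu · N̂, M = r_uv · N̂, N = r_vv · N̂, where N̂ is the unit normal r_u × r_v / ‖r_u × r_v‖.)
L = 0;  M = -2*sqrt(5)/5;  N = 0

Compute the unit normal N̂(u, v) = (5*sin(v)/sqrt(u^2 + 25), -5*cos(v)/sqrt(u^2 + 25), u/sqrt(u^2 + 25)), and the second partials r_uu, r_uv, r_vv. Take dot products:
  L(u, v) = r_uu · N̂ = 0,
  M(u, v) = r_uv · N̂ = -5/sqrt(u^2 + 25),
  N(u, v) = r_vv · N̂ = 0.
Evaluating at (u, v) = (5/2, pi/3):
  L = 0, M = -2*sqrt(5)/5, N = 0.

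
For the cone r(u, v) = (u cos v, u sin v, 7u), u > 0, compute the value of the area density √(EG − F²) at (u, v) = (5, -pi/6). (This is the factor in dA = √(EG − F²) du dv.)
√(EG − F²)|_{(5, -pi/6)} = 25*sqrt(2)

E = 50, F = 0, G = u^2, so EG − F² = 50*u^2. Taking the positive square root: √(EG − F²) = 5*sqrt(2)*Abs(u). At (u, v) = (5, -pi/6): 25*sqrt(2).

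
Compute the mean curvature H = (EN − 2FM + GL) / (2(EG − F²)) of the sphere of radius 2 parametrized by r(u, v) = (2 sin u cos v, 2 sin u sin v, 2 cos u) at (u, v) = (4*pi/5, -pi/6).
H = -1/2

With E = 4, F = 0, G = 4*sin(u)^2, L = -2*sin(u)/Abs(sin(u)), M = 0, N = -2*sin(u)^3/Abs(sin(u)), assemble
  H = (EN − 2FM + GL) / (2(EG − F²)) = -sin(u)/(2*Abs(sin(u))).
At (u, v) = (4*pi/5, -pi/6): H = -1/2.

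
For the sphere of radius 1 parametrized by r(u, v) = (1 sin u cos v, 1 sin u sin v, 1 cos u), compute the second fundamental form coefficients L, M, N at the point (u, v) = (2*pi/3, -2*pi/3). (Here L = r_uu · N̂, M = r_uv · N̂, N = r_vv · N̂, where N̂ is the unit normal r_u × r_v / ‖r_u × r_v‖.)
L = -1;  M = 0;  N = -3/4

Compute the unit normal N̂(u, v) = (sin(u)^2*cos(v)/Abs(sin(u)), sin(u)^2*sin(v)/Abs(sin(u)), sin(2*u)/(2*Abs(sin(u)))), and the second partials r_uu, r_uv, r_vv. Take dot products:
  L(u, v) = r_uu · N̂ = -sin(u)/Abs(sin(u)),
  M(u, v) = r_uv · N̂ = 0,
  N(u, v) = r_vv · N̂ = -sin(u)^3/Abs(sin(u)).
Evaluating at (u, v) = (2*pi/3, -2*pi/3):
  L = -1, M = 0, N = -3/4.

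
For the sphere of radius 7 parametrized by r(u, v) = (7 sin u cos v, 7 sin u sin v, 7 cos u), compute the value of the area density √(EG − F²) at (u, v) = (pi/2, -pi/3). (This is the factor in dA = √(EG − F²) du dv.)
√(EG − F²)|_{(pi/2, -pi/3)} = 49

E = 49, F = 0, G = 49*sin(u)^2, so EG − F² = 2401*sin(u)^2. Taking the positive square root: √(EG − F²) = 49*Abs(sin(u)). At (u, v) = (pi/2, -pi/3): 49.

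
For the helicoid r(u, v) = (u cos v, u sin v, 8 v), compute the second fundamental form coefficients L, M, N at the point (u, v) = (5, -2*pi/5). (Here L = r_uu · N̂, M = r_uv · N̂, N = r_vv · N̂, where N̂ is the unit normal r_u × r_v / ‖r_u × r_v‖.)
L = 0;  M = -8*sqrt(89)/89;  N = 0

Compute the unit normal N̂(u, v) = (8*sin(v)/sqrt(u^2 + 64), -8*cos(v)/sqrt(u^2 + 64), u/sqrt(u^2 + 64)), and the second partials r_uu, r_uv, r_vv. Take dot products:
  L(u, v) = r_uu · N̂ = 0,
  M(u, v) = r_uv · N̂ = -8/sqrt(u^2 + 64),
  N(u, v) = r_vv · N̂ = 0.
Evaluating at (u, v) = (5, -2*pi/5):
  L = 0, M = -8*sqrt(89)/89, N = 0.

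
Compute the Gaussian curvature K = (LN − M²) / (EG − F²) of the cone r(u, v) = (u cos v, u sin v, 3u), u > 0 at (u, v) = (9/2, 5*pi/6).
K = 0

Coefficients of the first fundamental form: E = 10, F = 0, G = u^2.
Coefficients of the second fundamental form: L = 0, M = 0, N = 3*sqrt(10)*u^2/(10*Abs(u)).
Assemble K = (LN − M²)/(EG − F²) = 0. At (u, v) = (9/2, 5*pi/6): K = 0.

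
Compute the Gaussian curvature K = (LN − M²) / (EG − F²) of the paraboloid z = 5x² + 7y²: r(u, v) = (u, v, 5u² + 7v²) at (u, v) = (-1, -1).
K = 140/88209

Coefficients of the first fundamental form: E = 100*u^2 + 1, F = 140*u*v, G = 196*v^2 + 1.
Coefficients of the second fundamental form: L = 10/sqrt(100*u^2 + 196*v^2 + 1), M = 0, N = 14/sqrt(100*u^2 + 196*v^2 + 1).
Assemble K = (LN − M²)/(EG − F²) = 140/(10000*u^4 + 39200*u^2*v^2 + 200*u^2 + 38416*v^4 + 392*v^2 + 1). At (u, v) = (-1, -1): K = 140/88209.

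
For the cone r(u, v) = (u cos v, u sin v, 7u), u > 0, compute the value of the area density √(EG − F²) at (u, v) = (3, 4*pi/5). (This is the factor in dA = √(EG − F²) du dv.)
√(EG − F²)|_{(3, 4*pi/5)} = 15*sqrt(2)

E = 50, F = 0, G = u^2, so EG − F² = 50*u^2. Taking the positive square root: √(EG − F²) = 5*sqrt(2)*Abs(u). At (u, v) = (3, 4*pi/5): 15*sqrt(2).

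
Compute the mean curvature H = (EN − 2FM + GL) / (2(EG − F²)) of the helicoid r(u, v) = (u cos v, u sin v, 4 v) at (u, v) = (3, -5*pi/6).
H = 0

With E = 1, F = 0, G = u^2 + 16, L = 0, M = -4/sqrt(u^2 + 16), N = 0, assemble
  H = (EN − 2FM + GL) / (2(EG − F²)) = 0.
At (u, v) = (3, -5*pi/6): H = 0.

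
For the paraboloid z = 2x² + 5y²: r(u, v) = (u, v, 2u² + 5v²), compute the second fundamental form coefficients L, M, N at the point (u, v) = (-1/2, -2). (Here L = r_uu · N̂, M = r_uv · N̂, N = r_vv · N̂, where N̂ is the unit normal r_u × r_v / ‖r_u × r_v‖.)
L = 4*sqrt(5)/45;  M = 0;  N = 2*sqrt(5)/9

Compute the unit normal N̂(u, v) = (-4*u/sqrt(16*u^2 + 100*v^2 + 1), -10*v/sqrt(16*u^2 + 100*v^2 + 1), 1/sqrt(16*u^2 + 100*v^2 + 1)), and the second partials r_uu, r_uv, r_vv. Take dot products:
  L(u, v) = r_uu · N̂ = 4/sqrt(16*u^2 + 100*v^2 + 1),
  M(u, v) = r_uv · N̂ = 0,
  N(u, v) = r_vv · N̂ = 10/sqrt(16*u^2 + 100*v^2 + 1).
Evaluating at (u, v) = (-1/2, -2):
  L = 4*sqrt(5)/45, M = 0, N = 2*sqrt(5)/9.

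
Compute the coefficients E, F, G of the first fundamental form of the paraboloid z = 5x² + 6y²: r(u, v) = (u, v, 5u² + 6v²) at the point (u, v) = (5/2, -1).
E = 626;  F = -300;  G = 145

Partials: r_u = (1, 0, 10*u), r_v = (0, 1, 12*v). As functions of (u, v):
  E = r_u · r_u = 100*u^2 + 1,
  F = r_u · r_v = 120*u*v,
  G = r_v · r_v = 144*v^2 + 1.
Evaluating at (u, v) = (5/2, -1): E = 626, F = -300, G = 145.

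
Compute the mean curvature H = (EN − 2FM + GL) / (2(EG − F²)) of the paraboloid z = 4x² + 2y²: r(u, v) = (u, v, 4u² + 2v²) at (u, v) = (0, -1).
H = 70*sqrt(17)/289

With E = 64*u^2 + 1, F = 32*u*v, G = 16*v^2 + 1, L = 8/sqrt(64*u^2 + 16*v^2 + 1), M = 0, N = 4/sqrt(64*u^2 + 16*v^2 + 1), assemble
  H = (EN − 2FM + GL) / (2(EG − F²)) = 2*(64*u^2 + 32*v^2 + 3)/(64*u^2 + 16*v^2 + 1)^(3/2).
At (u, v) = (0, -1): H = 70*sqrt(17)/289.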